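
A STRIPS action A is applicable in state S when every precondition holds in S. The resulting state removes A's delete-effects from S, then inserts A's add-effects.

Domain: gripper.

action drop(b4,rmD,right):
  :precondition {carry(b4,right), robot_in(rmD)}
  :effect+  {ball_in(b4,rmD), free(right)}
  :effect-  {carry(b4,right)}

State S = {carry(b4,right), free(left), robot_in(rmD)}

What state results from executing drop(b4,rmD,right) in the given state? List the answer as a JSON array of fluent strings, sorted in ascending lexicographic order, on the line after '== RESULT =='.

Compute (S \ del) ∪ add:
  pre ⊆ S: {carry(b4,right), robot_in(rmD)} ⊆ S  — applicable
  S \ del = {free(left), robot_in(rmD)}
  ∪ add   = {ball_in(b4,rmD), free(left), free(right), robot_in(rmD)}

== RESULT ==
["ball_in(b4,rmD)", "free(left)", "free(right)", "robot_in(rmD)"]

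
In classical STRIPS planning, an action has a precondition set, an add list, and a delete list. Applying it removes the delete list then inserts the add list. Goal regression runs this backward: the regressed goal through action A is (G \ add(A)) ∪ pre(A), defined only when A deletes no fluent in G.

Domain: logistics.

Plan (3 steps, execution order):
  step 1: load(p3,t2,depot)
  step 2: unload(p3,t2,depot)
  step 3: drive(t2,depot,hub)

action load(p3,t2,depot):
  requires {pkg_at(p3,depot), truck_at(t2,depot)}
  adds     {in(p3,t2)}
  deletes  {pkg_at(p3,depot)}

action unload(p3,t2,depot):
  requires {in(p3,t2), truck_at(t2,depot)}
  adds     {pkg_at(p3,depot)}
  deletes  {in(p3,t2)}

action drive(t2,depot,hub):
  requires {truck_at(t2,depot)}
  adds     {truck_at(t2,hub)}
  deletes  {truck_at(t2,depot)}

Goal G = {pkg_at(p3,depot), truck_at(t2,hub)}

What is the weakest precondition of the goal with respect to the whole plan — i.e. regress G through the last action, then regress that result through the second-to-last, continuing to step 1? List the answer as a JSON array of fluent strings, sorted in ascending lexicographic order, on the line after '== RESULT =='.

Regress step by step:
  through step 3 (drive(t2,depot,hub)): drop {truck_at(t2,hub)}, keep {pkg_at(p3,depot)}, require {truck_at(t2,depot)}
    → {pkg_at(p3,depot), truck_at(t2,depot)}
  through step 2 (unload(p3,t2,depot)): drop {pkg_at(p3,depot)}, keep {truck_at(t2,depot)}, require {in(p3,t2), truck_at(t2,depot)}
    → {in(p3,t2), truck_at(t2,depot)}
  through step 1 (load(p3,t2,depot)): drop {in(p3,t2)}, keep {truck_at(t2,depot)}, require {pkg_at(p3,depot), truck_at(t2,depot)}
    → {pkg_at(p3,depot), truck_at(t2,depot)}

== RESULT ==
["pkg_at(p3,depot)", "truck_at(t2,depot)"]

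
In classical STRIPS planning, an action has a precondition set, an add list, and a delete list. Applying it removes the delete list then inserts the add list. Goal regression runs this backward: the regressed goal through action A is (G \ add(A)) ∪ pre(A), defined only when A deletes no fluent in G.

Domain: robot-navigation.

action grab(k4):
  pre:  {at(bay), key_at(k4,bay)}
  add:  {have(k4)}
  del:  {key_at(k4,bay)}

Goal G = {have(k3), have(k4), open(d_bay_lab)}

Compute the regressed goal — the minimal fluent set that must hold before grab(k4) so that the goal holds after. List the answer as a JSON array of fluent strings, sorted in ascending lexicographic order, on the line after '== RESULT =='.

Regress:
  G ∩ del = {}  (empty — regression defined)
  G \ add = {have(k3), have(k4), open(d_bay_lab)} \ {have(k4)} = {have(k3), open(d_bay_lab)}
  ∪ pre   = {have(k3), open(d_bay_lab)} ∪ {at(bay), key_at(k4,bay)}
          = {at(bay), have(k3), key_at(k4,bay), open(d_bay_lab)}

== RESULT ==
["at(bay)", "have(k3)", "key_at(k4,bay)", "open(d_bay_lab)"]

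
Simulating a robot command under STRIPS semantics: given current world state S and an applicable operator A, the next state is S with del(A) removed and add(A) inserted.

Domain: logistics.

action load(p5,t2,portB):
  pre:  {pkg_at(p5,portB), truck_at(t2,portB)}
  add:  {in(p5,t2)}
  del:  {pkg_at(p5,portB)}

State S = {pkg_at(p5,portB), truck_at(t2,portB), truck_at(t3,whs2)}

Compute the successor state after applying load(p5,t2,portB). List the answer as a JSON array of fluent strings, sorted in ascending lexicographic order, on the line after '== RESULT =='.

Progress:
  pre ⊆ S: {pkg_at(p5,portB), truck_at(t2,portB)} ⊆ S  — applicable
  S \ del = {truck_at(t2,portB), truck_at(t3,whs2)}
  ∪ add   = {in(p5,t2), truck_at(t2,portB), truck_at(t3,whs2)}

== RESULT ==
["in(p5,t2)", "truck_at(t2,portB)", "truck_at(t3,whs2)"]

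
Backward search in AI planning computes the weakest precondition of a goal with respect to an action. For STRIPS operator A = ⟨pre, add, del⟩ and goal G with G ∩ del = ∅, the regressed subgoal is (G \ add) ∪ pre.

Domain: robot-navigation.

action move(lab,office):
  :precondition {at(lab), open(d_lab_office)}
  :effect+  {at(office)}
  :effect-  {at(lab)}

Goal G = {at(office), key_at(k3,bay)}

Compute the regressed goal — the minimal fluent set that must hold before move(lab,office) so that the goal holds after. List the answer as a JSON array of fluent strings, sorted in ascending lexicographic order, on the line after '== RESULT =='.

Regress:
  G ∩ del = {}  (empty — regression defined)
  G \ add = {at(office), key_at(k3,bay)} \ {at(office)} = {key_at(k3,bay)}
  ∪ pre   = {key_at(k3,bay)} ∪ {at(lab), open(d_lab_office)}
          = {at(lab), key_at(k3,bay), open(d_lab_office)}

== RESULT ==
["at(lab)", "key_at(k3,bay)", "open(d_lab_office)"]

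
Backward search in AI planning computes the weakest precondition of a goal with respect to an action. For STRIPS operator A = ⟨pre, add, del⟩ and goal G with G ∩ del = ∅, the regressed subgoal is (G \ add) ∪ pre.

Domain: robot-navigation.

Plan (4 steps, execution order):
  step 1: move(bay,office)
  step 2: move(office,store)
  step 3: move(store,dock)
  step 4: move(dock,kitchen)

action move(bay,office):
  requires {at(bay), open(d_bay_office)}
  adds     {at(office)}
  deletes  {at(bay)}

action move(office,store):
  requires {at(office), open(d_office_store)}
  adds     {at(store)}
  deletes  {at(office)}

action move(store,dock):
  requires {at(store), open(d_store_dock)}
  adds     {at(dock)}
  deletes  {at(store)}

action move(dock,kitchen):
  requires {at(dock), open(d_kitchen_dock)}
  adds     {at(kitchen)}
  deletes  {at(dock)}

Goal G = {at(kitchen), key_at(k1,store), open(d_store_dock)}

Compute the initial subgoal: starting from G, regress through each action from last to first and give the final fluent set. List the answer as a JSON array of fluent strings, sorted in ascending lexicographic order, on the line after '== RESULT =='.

Regress step by step:
  through step 4 (move(dock,kitchen)): drop {at(kitchen)}, keep {key_at(k1,store), open(d_store_dock)}, require {at(dock), open(d_kitchen_dock)}
    → {at(dock), key_at(k1,store), open(d_kitchen_dock), open(d_store_dock)}
  through step 3 (move(store,dock)): drop {at(dock)}, keep {key_at(k1,store), open(d_kitchen_dock), open(d_store_dock)}, require {at(store), open(d_store_dock)}
    → {at(store), key_at(k1,store), open(d_kitchen_dock), open(d_store_dock)}
  through step 2 (move(office,store)): drop {at(store)}, keep {key_at(k1,store), open(d_kitchen_dock), open(d_store_dock)}, require {at(office), open(d_office_store)}
    → {at(office), key_at(k1,store), open(d_kitchen_dock), open(d_office_store), open(d_store_dock)}
  through step 1 (move(bay,office)): drop {at(office)}, keep {key_at(k1,store), open(d_kitchen_dock), open(d_office_store), open(d_store_dock)}, require {at(bay), open(d_bay_office)}
    → {at(bay), key_at(k1,store), open(d_bay_office), open(d_kitchen_dock), open(d_office_store), open(d_store_dock)}

== RESULT ==
["at(bay)", "key_at(k1,store)", "open(d_bay_office)", "open(d_kitchen_dock)", "open(d_office_store)", "open(d_store_dock)"]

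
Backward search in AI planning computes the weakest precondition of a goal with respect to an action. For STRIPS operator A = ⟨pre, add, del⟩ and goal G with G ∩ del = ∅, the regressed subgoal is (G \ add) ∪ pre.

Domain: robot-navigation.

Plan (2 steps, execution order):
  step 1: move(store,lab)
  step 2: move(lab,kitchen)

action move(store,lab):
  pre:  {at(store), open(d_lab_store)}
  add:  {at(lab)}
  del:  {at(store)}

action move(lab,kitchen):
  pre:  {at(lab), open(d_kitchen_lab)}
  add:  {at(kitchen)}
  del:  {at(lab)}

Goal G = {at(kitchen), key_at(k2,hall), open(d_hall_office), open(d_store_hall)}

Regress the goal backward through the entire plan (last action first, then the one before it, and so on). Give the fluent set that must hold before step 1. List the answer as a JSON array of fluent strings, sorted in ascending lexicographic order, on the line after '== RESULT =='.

Work backward from the goal:
  through step 2 (move(lab,kitchen)): drop {at(kitchen)}, keep {key_at(k2,hall), open(d_hall_office), open(d_store_hall)}, require {at(lab), open(d_kitchen_lab)}
    → {at(lab), key_at(k2,hall), open(d_hall_office), open(d_kitchen_lab), open(d_store_hall)}
  through step 1 (move(store,lab)): drop {at(lab)}, keep {key_at(k2,hall), open(d_hall_office), open(d_kitchen_lab), open(d_store_hall)}, require {at(store), open(d_lab_store)}
    → {at(store), key_at(k2,hall), open(d_hall_office), open(d_kitchen_lab), open(d_lab_store), open(d_store_hall)}

== RESULT ==
["at(store)", "key_at(k2,hall)", "open(d_hall_office)", "open(d_kitchen_lab)", "open(d_lab_store)", "open(d_store_hall)"]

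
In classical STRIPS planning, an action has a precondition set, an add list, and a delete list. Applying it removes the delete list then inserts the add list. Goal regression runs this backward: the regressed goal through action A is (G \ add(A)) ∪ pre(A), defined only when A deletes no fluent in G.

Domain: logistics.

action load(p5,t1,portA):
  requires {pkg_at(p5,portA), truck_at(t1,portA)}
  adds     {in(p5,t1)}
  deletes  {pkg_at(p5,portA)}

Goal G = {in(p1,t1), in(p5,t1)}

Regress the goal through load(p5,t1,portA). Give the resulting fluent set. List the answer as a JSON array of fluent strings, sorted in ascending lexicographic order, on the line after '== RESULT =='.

Compute (G \ add) ∪ pre:
  G ∩ del = {}  (empty — regression defined)
  G \ add = {in(p1,t1), in(p5,t1)} \ {in(p5,t1)} = {in(p1,t1)}
  ∪ pre   = {in(p1,t1)} ∪ {pkg_at(p5,portA), truck_at(t1,portA)}
          = {in(p1,t1), pkg_at(p5,portA), truck_at(t1,portA)}

== RESULT ==
["in(p1,t1)", "pkg_at(p5,portA)", "truck_at(t1,portA)"]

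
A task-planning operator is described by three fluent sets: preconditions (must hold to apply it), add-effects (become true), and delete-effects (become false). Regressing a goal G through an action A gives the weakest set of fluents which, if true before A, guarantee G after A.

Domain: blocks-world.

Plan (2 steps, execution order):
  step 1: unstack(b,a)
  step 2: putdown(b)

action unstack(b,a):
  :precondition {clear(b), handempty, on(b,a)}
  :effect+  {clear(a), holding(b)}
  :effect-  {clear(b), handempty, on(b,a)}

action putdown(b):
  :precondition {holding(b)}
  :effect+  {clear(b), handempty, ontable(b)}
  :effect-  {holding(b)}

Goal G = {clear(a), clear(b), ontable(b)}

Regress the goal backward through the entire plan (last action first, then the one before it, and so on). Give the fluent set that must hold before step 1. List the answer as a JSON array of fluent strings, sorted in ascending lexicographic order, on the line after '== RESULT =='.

Regress step by step:
  through step 2 (putdown(b)): drop {clear(b), ontable(b)}, keep {clear(a)}, require {holding(b)}
    → {clear(a), holding(b)}
  through step 1 (unstack(b,a)): drop {clear(a), holding(b)}, keep {}, require {clear(b), handempty, on(b,a)}
    → {clear(b), handempty, on(b,a)}

== RESULT ==
["clear(b)", "handempty", "on(b,a)"]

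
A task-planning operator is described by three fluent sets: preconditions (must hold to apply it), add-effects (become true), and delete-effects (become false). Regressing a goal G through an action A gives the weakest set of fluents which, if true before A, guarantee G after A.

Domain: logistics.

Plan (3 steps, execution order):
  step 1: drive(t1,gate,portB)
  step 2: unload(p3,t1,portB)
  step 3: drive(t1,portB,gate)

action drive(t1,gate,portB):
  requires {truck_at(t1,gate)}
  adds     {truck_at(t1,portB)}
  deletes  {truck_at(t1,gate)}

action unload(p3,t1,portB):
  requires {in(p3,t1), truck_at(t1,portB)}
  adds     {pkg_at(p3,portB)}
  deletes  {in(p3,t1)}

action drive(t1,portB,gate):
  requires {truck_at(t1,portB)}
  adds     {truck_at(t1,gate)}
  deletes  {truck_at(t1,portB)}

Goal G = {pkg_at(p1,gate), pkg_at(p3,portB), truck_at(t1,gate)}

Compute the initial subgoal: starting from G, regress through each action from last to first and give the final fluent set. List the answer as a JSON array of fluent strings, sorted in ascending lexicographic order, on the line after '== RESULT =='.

Regress step by step:
  through step 3 (drive(t1,portB,gate)): drop {truck_at(t1,gate)}, keep {pkg_at(p1,gate), pkg_at(p3,portB)}, require {truck_at(t1,portB)}
    → {pkg_at(p1,gate), pkg_at(p3,portB), truck_at(t1,portB)}
  through step 2 (unload(p3,t1,portB)): drop {pkg_at(p3,portB)}, keep {pkg_at(p1,gate), truck_at(t1,portB)}, require {in(p3,t1), truck_at(t1,portB)}
    → {in(p3,t1), pkg_at(p1,gate), truck_at(t1,portB)}
  through step 1 (drive(t1,gate,portB)): drop {truck_at(t1,portB)}, keep {in(p3,t1), pkg_at(p1,gate)}, require {truck_at(t1,gate)}
    → {in(p3,t1), pkg_at(p1,gate), truck_at(t1,gate)}

== RESULT ==
["in(p3,t1)", "pkg_at(p1,gate)", "truck_at(t1,gate)"]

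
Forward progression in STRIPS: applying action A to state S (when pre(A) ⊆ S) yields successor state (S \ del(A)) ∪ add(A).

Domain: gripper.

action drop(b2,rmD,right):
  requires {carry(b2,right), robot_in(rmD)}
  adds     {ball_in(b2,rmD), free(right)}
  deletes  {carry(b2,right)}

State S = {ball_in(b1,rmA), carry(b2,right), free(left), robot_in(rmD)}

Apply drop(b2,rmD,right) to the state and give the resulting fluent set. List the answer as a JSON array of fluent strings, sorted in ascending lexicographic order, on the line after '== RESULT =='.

Progress:
  pre ⊆ S: {carry(b2,right), robot_in(rmD)} ⊆ S  — applicable
  S \ del = {ball_in(b1,rmA), free(left), robot_in(rmD)}
  ∪ add   = {ball_in(b1,rmA), ball_in(b2,rmD), free(left), free(right), robot_in(rmD)}

== RESULT ==
["ball_in(b1,rmA)", "ball_in(b2,rmD)", "free(left)", "free(right)", "robot_in(rmD)"]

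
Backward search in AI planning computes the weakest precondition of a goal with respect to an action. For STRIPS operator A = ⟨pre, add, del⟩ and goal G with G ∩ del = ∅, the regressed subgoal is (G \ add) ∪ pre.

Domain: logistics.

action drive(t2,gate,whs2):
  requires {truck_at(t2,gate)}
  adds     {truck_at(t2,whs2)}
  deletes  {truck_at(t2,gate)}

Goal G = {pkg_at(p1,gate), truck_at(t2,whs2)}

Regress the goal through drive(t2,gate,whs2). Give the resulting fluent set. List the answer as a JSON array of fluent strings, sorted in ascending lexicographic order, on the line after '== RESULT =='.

Compute (G \ add) ∪ pre:
  G ∩ del = {}  (empty — regression defined)
  G \ add = {pkg_at(p1,gate), truck_at(t2,whs2)} \ {truck_at(t2,whs2)} = {pkg_at(p1,gate)}
  ∪ pre   = {pkg_at(p1,gate)} ∪ {truck_at(t2,gate)}
          = {pkg_at(p1,gate), truck_at(t2,gate)}

== RESULT ==
["pkg_at(p1,gate)", "truck_at(t2,gate)"]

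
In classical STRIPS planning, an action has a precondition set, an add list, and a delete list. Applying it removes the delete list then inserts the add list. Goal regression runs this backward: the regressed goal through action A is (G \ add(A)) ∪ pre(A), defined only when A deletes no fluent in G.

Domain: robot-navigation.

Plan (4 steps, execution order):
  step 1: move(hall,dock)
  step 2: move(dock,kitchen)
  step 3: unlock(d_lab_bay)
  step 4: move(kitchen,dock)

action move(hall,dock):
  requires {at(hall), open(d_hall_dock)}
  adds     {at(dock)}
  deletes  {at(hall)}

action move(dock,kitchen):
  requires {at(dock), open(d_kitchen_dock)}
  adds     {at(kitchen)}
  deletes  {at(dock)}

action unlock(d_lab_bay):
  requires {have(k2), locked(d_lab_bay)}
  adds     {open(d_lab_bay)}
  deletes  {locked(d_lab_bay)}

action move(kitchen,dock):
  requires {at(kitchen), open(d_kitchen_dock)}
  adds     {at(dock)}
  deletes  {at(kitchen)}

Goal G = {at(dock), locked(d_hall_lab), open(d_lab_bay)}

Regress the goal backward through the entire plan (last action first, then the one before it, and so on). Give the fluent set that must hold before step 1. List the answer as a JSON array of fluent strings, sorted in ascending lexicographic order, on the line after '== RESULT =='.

Work backward from the goal:
  through step 4 (move(kitchen,dock)): drop {at(dock)}, keep {locked(d_hall_lab), open(d_lab_bay)}, require {at(kitchen), open(d_kitchen_dock)}
    → {at(kitchen), locked(d_hall_lab), open(d_kitchen_dock), open(d_lab_bay)}
  through step 3 (unlock(d_lab_bay)): drop {open(d_lab_bay)}, keep {at(kitchen), locked(d_hall_lab), open(d_kitchen_dock)}, require {have(k2), locked(d_lab_bay)}
    → {at(kitchen), have(k2), locked(d_hall_lab), locked(d_lab_bay), open(d_kitchen_dock)}
  through step 2 (move(dock,kitchen)): drop {at(kitchen)}, keep {have(k2), locked(d_hall_lab), locked(d_lab_bay), open(d_kitchen_dock)}, require {at(dock), open(d_kitchen_dock)}
    → {at(dock), have(k2), locked(d_hall_lab), locked(d_lab_bay), open(d_kitchen_dock)}
  through step 1 (move(hall,dock)): drop {at(dock)}, keep {have(k2), locked(d_hall_lab), locked(d_lab_bay), open(d_kitchen_dock)}, require {at(hall), open(d_hall_dock)}
    → {at(hall), have(k2), locked(d_hall_lab), locked(d_lab_bay), open(d_hall_dock), open(d_kitchen_dock)}

== RESULT ==
["at(hall)", "have(k2)", "locked(d_hall_lab)", "locked(d_lab_bay)", "open(d_hall_dock)", "open(d_kitchen_dock)"]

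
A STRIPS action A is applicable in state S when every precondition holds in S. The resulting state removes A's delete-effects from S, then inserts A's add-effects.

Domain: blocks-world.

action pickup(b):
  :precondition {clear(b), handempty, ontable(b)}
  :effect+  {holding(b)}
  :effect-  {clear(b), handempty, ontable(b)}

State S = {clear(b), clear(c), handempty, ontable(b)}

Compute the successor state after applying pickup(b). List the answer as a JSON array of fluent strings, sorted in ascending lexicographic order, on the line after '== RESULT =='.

Compute (S \ del) ∪ add:
  pre ⊆ S: {clear(b), handempty, ontable(b)} ⊆ S  — applicable
  S \ del = {clear(c)}
  ∪ add   = {clear(c), holding(b)}

== RESULT ==
["clear(c)", "holding(b)"]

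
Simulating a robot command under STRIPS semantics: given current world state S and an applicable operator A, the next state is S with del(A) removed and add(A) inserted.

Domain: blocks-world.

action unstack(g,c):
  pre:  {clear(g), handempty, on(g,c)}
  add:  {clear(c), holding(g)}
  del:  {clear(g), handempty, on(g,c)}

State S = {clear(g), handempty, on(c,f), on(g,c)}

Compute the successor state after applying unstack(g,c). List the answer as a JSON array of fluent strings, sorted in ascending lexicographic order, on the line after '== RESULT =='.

Progress:
  pre ⊆ S: {clear(g), handempty, on(g,c)} ⊆ S  — applicable
  S \ del = {on(c,f)}
  ∪ add   = {clear(c), holding(g), on(c,f)}

== RESULT ==
["clear(c)", "holding(g)", "on(c,f)"]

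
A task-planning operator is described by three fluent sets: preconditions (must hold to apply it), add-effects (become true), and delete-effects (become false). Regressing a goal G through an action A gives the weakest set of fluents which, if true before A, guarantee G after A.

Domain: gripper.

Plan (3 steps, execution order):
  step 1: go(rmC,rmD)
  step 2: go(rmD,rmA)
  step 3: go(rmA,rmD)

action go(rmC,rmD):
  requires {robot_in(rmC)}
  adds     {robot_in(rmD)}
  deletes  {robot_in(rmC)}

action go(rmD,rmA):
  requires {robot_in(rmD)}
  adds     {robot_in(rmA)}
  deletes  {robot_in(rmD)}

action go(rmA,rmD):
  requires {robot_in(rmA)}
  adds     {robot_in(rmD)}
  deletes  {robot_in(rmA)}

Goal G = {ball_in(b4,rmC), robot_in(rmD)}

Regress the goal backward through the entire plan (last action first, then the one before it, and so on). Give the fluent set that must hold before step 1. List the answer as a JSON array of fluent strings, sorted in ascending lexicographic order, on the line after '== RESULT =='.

Regress step by step:
  through step 3 (go(rmA,rmD)): drop {robot_in(rmD)}, keep {ball_in(b4,rmC)}, require {robot_in(rmA)}
    → {ball_in(b4,rmC), robot_in(rmA)}
  through step 2 (go(rmD,rmA)): drop {robot_in(rmA)}, keep {ball_in(b4,rmC)}, require {robot_in(rmD)}
    → {ball_in(b4,rmC), robot_in(rmD)}
  through step 1 (go(rmC,rmD)): drop {robot_in(rmD)}, keep {ball_in(b4,rmC)}, require {robot_in(rmC)}
    → {ball_in(b4,rmC), robot_in(rmC)}

== RESULT ==
["ball_in(b4,rmC)", "robot_in(rmC)"]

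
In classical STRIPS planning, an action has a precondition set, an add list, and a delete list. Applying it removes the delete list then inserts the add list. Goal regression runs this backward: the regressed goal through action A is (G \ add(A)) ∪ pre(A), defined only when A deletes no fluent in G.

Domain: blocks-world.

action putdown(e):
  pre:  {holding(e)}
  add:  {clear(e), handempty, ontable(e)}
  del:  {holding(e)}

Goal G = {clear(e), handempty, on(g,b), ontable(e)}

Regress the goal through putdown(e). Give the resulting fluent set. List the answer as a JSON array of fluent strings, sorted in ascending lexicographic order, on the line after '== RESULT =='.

Regress:
  G ∩ del = {}  (empty — regression defined)
  G \ add = {clear(e), handempty, on(g,b), ontable(e)} \ {clear(e), handempty, ontable(e)} = {on(g,b)}
  ∪ pre   = {on(g,b)} ∪ {holding(e)}
          = {holding(e), on(g,b)}

== RESULT ==
["holding(e)", "on(g,b)"]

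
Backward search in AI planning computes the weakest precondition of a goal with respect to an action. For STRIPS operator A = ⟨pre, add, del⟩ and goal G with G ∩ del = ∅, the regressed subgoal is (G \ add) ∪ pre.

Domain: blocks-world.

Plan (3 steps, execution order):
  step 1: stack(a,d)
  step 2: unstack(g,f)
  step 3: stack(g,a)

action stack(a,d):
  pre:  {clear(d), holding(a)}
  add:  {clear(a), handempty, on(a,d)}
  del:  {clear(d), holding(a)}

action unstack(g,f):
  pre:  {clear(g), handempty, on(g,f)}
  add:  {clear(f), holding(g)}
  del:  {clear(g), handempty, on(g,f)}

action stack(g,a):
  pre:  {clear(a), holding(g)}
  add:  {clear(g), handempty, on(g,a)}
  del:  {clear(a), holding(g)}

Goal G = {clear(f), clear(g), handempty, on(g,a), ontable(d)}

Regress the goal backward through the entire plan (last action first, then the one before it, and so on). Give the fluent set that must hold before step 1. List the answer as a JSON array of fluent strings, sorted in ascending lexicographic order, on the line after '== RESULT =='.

Work backward from the goal:
  through step 3 (stack(g,a)): drop {clear(g), handempty, on(g,a)}, keep {clear(f), ontable(d)}, require {clear(a), holding(g)}
    → {clear(a), clear(f), holding(g), ontable(d)}
  through step 2 (unstack(g,f)): drop {clear(f), holding(g)}, keep {clear(a), ontable(d)}, require {clear(g), handempty, on(g,f)}
    → {clear(a), clear(g), handempty, on(g,f), ontable(d)}
  through step 1 (stack(a,d)): drop {clear(a), handempty}, keep {clear(g), on(g,f), ontable(d)}, require {clear(d), holding(a)}
    → {clear(d), clear(g), holding(a), on(g,f), ontable(d)}

== RESULT ==
["clear(d)", "clear(g)", "holding(a)", "on(g,f)", "ontable(d)"]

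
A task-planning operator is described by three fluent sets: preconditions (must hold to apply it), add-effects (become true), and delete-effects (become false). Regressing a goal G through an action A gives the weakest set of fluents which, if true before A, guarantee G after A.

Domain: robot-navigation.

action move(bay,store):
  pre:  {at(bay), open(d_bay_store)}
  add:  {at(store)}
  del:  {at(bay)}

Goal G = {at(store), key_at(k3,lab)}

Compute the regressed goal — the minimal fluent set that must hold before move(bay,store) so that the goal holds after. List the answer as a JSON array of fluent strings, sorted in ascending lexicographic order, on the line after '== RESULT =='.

Compute (G \ add) ∪ pre:
  G ∩ del = {}  (empty — regression defined)
  G \ add = {at(store), key_at(k3,lab)} \ {at(store)} = {key_at(k3,lab)}
  ∪ pre   = {key_at(k3,lab)} ∪ {at(bay), open(d_bay_store)}
          = {at(bay), key_at(k3,lab), open(d_bay_store)}

== RESULT ==
["at(bay)", "key_at(k3,lab)", "open(d_bay_store)"]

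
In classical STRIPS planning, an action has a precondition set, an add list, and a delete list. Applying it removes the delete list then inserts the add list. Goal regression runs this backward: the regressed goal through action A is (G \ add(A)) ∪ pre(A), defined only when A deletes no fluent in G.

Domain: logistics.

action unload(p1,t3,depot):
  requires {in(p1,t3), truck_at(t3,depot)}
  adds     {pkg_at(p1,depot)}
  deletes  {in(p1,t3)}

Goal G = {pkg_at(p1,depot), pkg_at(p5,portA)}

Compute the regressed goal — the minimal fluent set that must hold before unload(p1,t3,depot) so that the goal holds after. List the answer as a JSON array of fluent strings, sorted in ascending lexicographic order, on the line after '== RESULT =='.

Compute (G \ add) ∪ pre:
  G ∩ del = {}  (empty — regression defined)
  G \ add = {pkg_at(p1,depot), pkg_at(p5,portA)} \ {pkg_at(p1,depot)} = {pkg_at(p5,portA)}
  ∪ pre   = {pkg_at(p5,portA)} ∪ {in(p1,t3), truck_at(t3,depot)}
          = {in(p1,t3), pkg_at(p5,portA), truck_at(t3,depot)}

== RESULT ==
["in(p1,t3)", "pkg_at(p5,portA)", "truck_at(t3,depot)"]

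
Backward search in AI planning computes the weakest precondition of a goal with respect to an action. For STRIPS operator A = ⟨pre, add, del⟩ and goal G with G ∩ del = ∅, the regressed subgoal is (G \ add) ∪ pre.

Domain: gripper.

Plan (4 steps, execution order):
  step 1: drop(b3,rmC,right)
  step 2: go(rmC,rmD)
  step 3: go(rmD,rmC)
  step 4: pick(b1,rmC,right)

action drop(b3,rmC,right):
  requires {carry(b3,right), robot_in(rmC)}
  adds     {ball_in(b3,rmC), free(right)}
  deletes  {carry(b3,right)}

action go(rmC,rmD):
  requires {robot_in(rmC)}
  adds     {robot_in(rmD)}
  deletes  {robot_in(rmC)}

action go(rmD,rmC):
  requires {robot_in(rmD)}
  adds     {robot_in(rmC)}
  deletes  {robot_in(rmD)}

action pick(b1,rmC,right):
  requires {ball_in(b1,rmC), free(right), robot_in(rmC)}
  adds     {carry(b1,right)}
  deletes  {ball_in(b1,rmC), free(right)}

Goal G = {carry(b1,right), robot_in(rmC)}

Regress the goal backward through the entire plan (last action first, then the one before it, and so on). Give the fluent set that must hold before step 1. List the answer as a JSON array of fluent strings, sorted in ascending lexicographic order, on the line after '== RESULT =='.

Work backward from the goal:
  through step 4 (pick(b1,rmC,right)): drop {carry(b1,right)}, keep {robot_in(rmC)}, require {ball_in(b1,rmC), free(right), robot_in(rmC)}
    → {ball_in(b1,rmC), free(right), robot_in(rmC)}
  through step 3 (go(rmD,rmC)): drop {robot_in(rmC)}, keep {ball_in(b1,rmC), free(right)}, require {robot_in(rmD)}
    → {ball_in(b1,rmC), free(right), robot_in(rmD)}
  through step 2 (go(rmC,rmD)): drop {robot_in(rmD)}, keep {ball_in(b1,rmC), free(right)}, require {robot_in(rmC)}
    → {ball_in(b1,rmC), free(right), robot_in(rmC)}
  through step 1 (drop(b3,rmC,right)): drop {free(right)}, keep {ball_in(b1,rmC), robot_in(rmC)}, require {carry(b3,right), robot_in(rmC)}
    → {ball_in(b1,rmC), carry(b3,right), robot_in(rmC)}

== RESULT ==
["ball_in(b1,rmC)", "carry(b3,right)", "robot_in(rmC)"]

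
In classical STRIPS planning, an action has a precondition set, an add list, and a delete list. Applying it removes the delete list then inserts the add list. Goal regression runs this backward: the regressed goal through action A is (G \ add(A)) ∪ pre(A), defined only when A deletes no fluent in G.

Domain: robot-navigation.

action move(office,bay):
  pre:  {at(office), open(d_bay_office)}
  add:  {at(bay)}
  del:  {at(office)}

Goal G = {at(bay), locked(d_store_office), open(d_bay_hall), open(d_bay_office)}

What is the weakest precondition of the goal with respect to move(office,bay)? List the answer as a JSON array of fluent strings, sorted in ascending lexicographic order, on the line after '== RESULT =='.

Compute (G \ add) ∪ pre:
  G ∩ del = {}  (empty — regression defined)
  G \ add = {at(bay), locked(d_store_office), open(d_bay_hall), open(d_bay_office)} \ {at(bay)} = {locked(d_store_office), open(d_bay_hall), open(d_bay_office)}
  ∪ pre   = {locked(d_store_office), open(d_bay_hall), open(d_bay_office)} ∪ {at(office), open(d_bay_office)}
          = {at(office), locked(d_store_office), open(d_bay_hall), open(d_bay_office)}

== RESULT ==
["at(office)", "locked(d_store_office)", "open(d_bay_hall)", "open(d_bay_office)"]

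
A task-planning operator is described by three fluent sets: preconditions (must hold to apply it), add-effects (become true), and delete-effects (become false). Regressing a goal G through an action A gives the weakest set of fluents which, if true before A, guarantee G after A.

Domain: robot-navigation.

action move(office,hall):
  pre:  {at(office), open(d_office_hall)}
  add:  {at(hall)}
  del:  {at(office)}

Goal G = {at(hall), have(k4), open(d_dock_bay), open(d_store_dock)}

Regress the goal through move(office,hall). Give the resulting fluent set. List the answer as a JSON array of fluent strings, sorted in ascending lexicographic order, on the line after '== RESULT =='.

Compute (G \ add) ∪ pre:
  G ∩ del = {}  (empty — regression defined)
  G \ add = {at(hall), have(k4), open(d_dock_bay), open(d_store_dock)} \ {at(hall)} = {have(k4), open(d_dock_bay), open(d_store_dock)}
  ∪ pre   = {have(k4), open(d_dock_bay), open(d_store_dock)} ∪ {at(office), open(d_office_hall)}
          = {at(office), have(k4), open(d_dock_bay), open(d_office_hall), open(d_store_dock)}

== RESULT ==
["at(office)", "have(k4)", "open(d_dock_bay)", "open(d_office_hall)", "open(d_store_dock)"]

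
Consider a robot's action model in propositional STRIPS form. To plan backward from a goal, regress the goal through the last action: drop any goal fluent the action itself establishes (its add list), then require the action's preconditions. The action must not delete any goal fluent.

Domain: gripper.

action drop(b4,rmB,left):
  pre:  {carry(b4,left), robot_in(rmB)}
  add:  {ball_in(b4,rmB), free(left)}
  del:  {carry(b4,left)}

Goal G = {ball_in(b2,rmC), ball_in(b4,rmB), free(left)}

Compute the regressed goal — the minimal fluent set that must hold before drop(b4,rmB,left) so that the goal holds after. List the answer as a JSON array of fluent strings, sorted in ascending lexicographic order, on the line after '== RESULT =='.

Compute (G \ add) ∪ pre:
  G ∩ del = {}  (empty — regression defined)
  G \ add = {ball_in(b2,rmC), ball_in(b4,rmB), free(left)} \ {ball_in(b4,rmB), free(left)} = {ball_in(b2,rmC)}
  ∪ pre   = {ball_in(b2,rmC)} ∪ {carry(b4,left), robot_in(rmB)}
          = {ball_in(b2,rmC), carry(b4,left), robot_in(rmB)}

== RESULT ==
["ball_in(b2,rmC)", "carry(b4,left)", "robot_in(rmB)"]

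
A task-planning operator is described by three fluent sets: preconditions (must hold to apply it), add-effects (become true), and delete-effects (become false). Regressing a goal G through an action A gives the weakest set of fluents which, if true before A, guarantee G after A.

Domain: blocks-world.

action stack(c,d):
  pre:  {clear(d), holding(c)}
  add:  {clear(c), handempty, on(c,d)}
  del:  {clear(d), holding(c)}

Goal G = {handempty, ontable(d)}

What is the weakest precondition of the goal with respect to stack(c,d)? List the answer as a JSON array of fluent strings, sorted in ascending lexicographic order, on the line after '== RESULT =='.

Regress:
  G ∩ del = {}  (empty — regression defined)
  G \ add = {handempty, ontable(d)} \ {clear(c), handempty, on(c,d)} = {ontable(d)}
  ∪ pre   = {ontable(d)} ∪ {clear(d), holding(c)}
          = {clear(d), holding(c), ontable(d)}

== RESULT ==
["clear(d)", "holding(c)", "ontable(d)"]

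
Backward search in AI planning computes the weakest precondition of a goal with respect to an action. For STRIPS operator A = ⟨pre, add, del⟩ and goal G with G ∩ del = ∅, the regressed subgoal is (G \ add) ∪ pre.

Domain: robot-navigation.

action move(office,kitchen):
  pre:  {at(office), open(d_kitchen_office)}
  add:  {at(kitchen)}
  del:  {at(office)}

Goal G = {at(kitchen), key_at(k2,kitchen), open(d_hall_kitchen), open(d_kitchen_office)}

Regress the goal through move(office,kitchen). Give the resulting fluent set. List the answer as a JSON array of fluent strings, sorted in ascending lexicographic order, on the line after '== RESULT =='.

Compute (G \ add) ∪ pre:
  G ∩ del = {}  (empty — regression defined)
  G \ add = {at(kitchen), key_at(k2,kitchen), open(d_hall_kitchen), open(d_kitchen_office)} \ {at(kitchen)} = {key_at(k2,kitchen), open(d_hall_kitchen), open(d_kitchen_office)}
  ∪ pre   = {key_at(k2,kitchen), open(d_hall_kitchen), open(d_kitchen_office)} ∪ {at(office), open(d_kitchen_office)}
          = {at(office), key_at(k2,kitchen), open(d_hall_kitchen), open(d_kitchen_office)}

== RESULT ==
["at(office)", "key_at(k2,kitchen)", "open(d_hall_kitchen)", "open(d_kitchen_office)"]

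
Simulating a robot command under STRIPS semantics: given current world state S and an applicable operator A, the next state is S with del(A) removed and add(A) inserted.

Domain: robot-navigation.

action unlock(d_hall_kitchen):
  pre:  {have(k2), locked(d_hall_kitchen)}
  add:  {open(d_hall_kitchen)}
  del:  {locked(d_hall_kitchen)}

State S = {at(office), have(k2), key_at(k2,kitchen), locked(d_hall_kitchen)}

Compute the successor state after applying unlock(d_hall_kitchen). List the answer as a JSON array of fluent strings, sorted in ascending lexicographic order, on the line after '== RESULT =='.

Compute (S \ del) ∪ add:
  pre ⊆ S: {have(k2), locked(d_hall_kitchen)} ⊆ S  — applicable
  S \ del = {at(office), have(k2), key_at(k2,kitchen)}
  ∪ add   = {at(office), have(k2), key_at(k2,kitchen), open(d_hall_kitchen)}

== RESULT ==
["at(office)", "have(k2)", "key_at(k2,kitchen)", "open(d_hall_kitchen)"]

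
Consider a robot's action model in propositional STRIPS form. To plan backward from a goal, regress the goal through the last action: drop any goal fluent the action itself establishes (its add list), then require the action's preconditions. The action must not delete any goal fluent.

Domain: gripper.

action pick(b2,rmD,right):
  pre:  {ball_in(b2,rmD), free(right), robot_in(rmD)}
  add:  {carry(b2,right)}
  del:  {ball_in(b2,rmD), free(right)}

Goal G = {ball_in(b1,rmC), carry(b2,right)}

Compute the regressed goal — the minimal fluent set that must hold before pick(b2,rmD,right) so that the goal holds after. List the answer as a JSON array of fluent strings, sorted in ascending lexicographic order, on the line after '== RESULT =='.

Regress:
  G ∩ del = {}  (empty — regression defined)
  G \ add = {ball_in(b1,rmC), carry(b2,right)} \ {carry(b2,right)} = {ball_in(b1,rmC)}
  ∪ pre   = {ball_in(b1,rmC)} ∪ {ball_in(b2,rmD), free(right), robot_in(rmD)}
          = {ball_in(b1,rmC), ball_in(b2,rmD), free(right), robot_in(rmD)}

== RESULT ==
["ball_in(b1,rmC)", "ball_in(b2,rmD)", "free(right)", "robot_in(rmD)"]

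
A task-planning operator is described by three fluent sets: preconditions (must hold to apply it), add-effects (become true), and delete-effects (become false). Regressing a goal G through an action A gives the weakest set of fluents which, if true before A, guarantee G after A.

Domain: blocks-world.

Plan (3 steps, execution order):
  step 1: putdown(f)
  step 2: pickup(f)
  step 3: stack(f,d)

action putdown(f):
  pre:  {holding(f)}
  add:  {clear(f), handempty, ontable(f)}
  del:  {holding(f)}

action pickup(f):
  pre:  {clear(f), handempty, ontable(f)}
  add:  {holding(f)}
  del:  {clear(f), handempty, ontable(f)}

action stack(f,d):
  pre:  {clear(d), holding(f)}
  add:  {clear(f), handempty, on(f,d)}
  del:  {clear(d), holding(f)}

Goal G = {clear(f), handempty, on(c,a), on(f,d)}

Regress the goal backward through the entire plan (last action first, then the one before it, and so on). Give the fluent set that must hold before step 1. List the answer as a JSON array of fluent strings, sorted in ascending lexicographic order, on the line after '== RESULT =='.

Regress step by step:
  through step 3 (stack(f,d)): drop {clear(f), handempty, on(f,d)}, keep {on(c,a)}, require {clear(d), holding(f)}
    → {clear(d), holding(f), on(c,a)}
  through step 2 (pickup(f)): drop {holding(f)}, keep {clear(d), on(c,a)}, require {clear(f), handempty, ontable(f)}
    → {clear(d), clear(f), handempty, on(c,a), ontable(f)}
  through step 1 (putdown(f)): drop {clear(f), handempty, ontable(f)}, keep {clear(d), on(c,a)}, require {holding(f)}
    → {clear(d), holding(f), on(c,a)}

== RESULT ==
["clear(d)", "holding(f)", "on(c,a)"]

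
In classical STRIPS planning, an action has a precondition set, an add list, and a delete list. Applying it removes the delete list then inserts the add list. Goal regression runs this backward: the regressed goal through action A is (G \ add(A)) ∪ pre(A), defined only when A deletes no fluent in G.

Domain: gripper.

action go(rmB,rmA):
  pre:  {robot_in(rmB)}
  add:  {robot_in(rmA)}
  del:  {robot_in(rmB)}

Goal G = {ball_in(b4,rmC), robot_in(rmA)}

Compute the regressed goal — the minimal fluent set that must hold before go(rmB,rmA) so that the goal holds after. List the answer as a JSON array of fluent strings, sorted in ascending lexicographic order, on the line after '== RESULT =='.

Compute (G \ add) ∪ pre:
  G ∩ del = {}  (empty — regression defined)
  G \ add = {ball_in(b4,rmC), robot_in(rmA)} \ {robot_in(rmA)} = {ball_in(b4,rmC)}
  ∪ pre   = {ball_in(b4,rmC)} ∪ {robot_in(rmB)}
          = {ball_in(b4,rmC), robot_in(rmB)}

== RESULT ==
["ball_in(b4,rmC)", "robot_in(rmB)"]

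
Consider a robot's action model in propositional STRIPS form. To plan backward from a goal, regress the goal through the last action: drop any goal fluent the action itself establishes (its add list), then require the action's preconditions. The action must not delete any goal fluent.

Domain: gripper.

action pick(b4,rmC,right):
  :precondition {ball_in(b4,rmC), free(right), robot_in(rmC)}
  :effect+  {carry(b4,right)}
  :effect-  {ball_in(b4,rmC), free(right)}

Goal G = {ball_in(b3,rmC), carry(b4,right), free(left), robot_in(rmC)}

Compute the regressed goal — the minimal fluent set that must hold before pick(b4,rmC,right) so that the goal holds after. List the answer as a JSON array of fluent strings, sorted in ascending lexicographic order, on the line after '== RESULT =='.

Regress:
  G ∩ del = {}  (empty — regression defined)
  G \ add = {ball_in(b3,rmC), carry(b4,right), free(left), robot_in(rmC)} \ {carry(b4,right)} = {ball_in(b3,rmC), free(left), robot_in(rmC)}
  ∪ pre   = {ball_in(b3,rmC), free(left), robot_in(rmC)} ∪ {ball_in(b4,rmC), free(right), robot_in(rmC)}
          = {ball_in(b3,rmC), ball_in(b4,rmC), free(left), free(right), robot_in(rmC)}

== RESULT ==
["ball_in(b3,rmC)", "ball_in(b4,rmC)", "free(left)", "free(right)", "robot_in(rmC)"]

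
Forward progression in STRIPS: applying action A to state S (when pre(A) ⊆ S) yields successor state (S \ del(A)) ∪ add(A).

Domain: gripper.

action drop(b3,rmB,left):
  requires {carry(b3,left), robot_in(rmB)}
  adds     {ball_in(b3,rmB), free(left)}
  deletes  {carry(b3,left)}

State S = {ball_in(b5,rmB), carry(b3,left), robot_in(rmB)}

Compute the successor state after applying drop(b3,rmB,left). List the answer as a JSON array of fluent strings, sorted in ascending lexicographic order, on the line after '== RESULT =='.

Progress:
  pre ⊆ S: {carry(b3,left), robot_in(rmB)} ⊆ S  — applicable
  S \ del = {ball_in(b5,rmB), robot_in(rmB)}
  ∪ add   = {ball_in(b3,rmB), ball_in(b5,rmB), free(left), robot_in(rmB)}

== RESULT ==
["ball_in(b3,rmB)", "ball_in(b5,rmB)", "free(left)", "robot_in(rmB)"]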